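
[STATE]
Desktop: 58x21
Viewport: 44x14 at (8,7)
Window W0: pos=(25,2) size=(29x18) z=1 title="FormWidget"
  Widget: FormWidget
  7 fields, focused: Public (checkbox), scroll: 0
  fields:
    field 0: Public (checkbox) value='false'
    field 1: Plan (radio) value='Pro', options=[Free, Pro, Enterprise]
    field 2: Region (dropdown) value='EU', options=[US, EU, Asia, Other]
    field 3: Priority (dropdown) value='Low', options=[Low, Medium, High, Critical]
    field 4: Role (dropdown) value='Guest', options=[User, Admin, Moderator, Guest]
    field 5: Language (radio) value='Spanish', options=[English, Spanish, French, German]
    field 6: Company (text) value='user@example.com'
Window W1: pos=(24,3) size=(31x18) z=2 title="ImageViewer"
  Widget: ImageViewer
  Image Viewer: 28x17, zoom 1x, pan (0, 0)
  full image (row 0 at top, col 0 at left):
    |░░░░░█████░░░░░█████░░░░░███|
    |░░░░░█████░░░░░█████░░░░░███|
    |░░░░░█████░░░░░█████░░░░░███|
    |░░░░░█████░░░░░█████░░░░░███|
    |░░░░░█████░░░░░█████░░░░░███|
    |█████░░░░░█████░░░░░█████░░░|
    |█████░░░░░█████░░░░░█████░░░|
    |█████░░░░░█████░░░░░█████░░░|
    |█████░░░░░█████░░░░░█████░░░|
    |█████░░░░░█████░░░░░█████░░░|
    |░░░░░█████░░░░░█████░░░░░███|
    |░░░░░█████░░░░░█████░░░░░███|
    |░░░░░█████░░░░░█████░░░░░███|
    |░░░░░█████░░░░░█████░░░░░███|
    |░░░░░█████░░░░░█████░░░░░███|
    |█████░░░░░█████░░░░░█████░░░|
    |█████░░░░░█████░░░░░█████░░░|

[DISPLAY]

                ┃░░░░░█████░░░░░█████░░░░░██
                ┃░░░░░█████░░░░░█████░░░░░██
                ┃░░░░░█████░░░░░█████░░░░░██
                ┃░░░░░█████░░░░░█████░░░░░██
                ┃█████░░░░░█████░░░░░█████░░
                ┃█████░░░░░█████░░░░░█████░░
                ┃█████░░░░░█████░░░░░█████░░
                ┃█████░░░░░█████░░░░░█████░░
                ┃█████░░░░░█████░░░░░█████░░
                ┃░░░░░█████░░░░░█████░░░░░██
                ┃░░░░░█████░░░░░█████░░░░░██
                ┃░░░░░█████░░░░░█████░░░░░██
                ┃░░░░░█████░░░░░█████░░░░░██
                ┗━━━━━━━━━━━━━━━━━━━━━━━━━━━


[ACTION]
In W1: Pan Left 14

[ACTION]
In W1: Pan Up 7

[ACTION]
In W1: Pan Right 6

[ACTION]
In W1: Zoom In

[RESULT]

                ┃░░░░██████████░░░░░░░░░░███
                ┃░░░░██████████░░░░░░░░░░███
                ┃░░░░██████████░░░░░░░░░░███
                ┃░░░░██████████░░░░░░░░░░███
                ┃░░░░██████████░░░░░░░░░░███
                ┃░░░░██████████░░░░░░░░░░███
                ┃░░░░██████████░░░░░░░░░░███
                ┃░░░░██████████░░░░░░░░░░███
                ┃░░░░██████████░░░░░░░░░░███
                ┃████░░░░░░░░░░██████████░░░
                ┃████░░░░░░░░░░██████████░░░
                ┃████░░░░░░░░░░██████████░░░
                ┃████░░░░░░░░░░██████████░░░
                ┗━━━━━━━━━━━━━━━━━━━━━━━━━━━


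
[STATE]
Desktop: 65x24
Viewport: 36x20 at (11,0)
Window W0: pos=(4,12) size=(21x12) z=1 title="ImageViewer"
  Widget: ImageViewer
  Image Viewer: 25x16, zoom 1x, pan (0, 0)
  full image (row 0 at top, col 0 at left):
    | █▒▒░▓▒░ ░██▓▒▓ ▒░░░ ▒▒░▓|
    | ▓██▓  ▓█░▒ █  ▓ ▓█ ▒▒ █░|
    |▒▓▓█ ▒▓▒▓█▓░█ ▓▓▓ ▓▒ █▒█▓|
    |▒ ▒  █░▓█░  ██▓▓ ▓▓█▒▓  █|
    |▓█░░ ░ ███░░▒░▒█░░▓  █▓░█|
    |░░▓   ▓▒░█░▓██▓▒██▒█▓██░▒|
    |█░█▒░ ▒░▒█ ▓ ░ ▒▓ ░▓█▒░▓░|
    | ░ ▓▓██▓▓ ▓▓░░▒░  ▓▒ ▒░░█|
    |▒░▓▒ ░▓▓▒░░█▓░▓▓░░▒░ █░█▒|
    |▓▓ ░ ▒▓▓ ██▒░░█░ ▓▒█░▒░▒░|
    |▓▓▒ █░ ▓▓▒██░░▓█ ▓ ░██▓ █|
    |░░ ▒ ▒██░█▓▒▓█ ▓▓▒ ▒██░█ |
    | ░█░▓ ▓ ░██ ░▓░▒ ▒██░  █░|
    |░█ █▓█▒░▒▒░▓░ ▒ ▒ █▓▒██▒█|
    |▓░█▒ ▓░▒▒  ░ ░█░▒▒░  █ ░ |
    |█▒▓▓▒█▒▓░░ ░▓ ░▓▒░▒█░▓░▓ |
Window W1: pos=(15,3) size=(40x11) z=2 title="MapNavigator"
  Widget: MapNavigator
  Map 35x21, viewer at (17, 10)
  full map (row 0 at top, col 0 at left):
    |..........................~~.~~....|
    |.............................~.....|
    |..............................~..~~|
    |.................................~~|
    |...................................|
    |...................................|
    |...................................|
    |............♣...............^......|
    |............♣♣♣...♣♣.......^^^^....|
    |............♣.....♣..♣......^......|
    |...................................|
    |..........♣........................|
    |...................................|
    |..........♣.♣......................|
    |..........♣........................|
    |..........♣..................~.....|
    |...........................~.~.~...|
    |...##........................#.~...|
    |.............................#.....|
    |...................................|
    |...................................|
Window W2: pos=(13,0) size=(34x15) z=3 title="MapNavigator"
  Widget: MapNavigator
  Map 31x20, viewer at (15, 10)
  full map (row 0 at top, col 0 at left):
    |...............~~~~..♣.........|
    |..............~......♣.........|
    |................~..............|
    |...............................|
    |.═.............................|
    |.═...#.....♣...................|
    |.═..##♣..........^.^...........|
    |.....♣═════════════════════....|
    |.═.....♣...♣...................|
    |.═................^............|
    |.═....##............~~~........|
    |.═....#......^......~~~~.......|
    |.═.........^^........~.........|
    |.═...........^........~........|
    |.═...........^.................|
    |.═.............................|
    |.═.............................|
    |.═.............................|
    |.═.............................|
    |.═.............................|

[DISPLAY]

  ┏━━━━━━━━━━━━━━━━━━━━━━━━━━━━━━━━┓
  ┃ MapNavigator                   ┃
  ┠────────────────────────────────┨
  ┃ .═...#.....♣...................┃
  ┃ .═..##♣..........^.^...........┃
  ┃ .....♣═════════════════════....┃
  ┃ .═.....♣...♣...................┃
  ┃ .═................^............┃
  ┃ .═....##.......@....~~~........┃
  ┃ .═....#......^......~~~~.......┃
  ┃ .═.........^^........~.........┃
  ┃ .═...........^........~........┃
━━┃ .═...........^.................┃
Vi┃ .═.............................┃
──┗━━━━━━━━━━━━━━━━━━━━━━━━━━━━━━━━┛
▒░ ░██▓▒▓ ▒░░┃                      
 ▓█░▒ █  ▓ ▓█┃                      
▓▒▓█▓░█ ▓▓▓ ▓┃                      
░▓█░  ██▓▓ ▓▓┃                      
 ███░░▒░▒█░░▓┃                      


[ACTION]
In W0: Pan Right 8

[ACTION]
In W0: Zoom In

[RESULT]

  ┏━━━━━━━━━━━━━━━━━━━━━━━━━━━━━━━━┓
  ┃ MapNavigator                   ┃
  ┠────────────────────────────────┨
  ┃ .═...#.....♣...................┃
  ┃ .═..##♣..........^.^...........┃
  ┃ .....♣═════════════════════....┃
  ┃ .═.....♣...♣...................┃
  ┃ .═................^............┃
  ┃ .═....##.......@....~~~........┃
  ┃ .═....#......^......~~~~.......┃
  ┃ .═.........^^........~.........┃
  ┃ .═...........^........~........┃
━━┃ .═...........^.................┃
Vi┃ .═.............................┃
──┗━━━━━━━━━━━━━━━━━━━━━━━━━━━━━━━━┛
░░  ░░████▓▓▒┃                      
░░  ░░████▓▓▒┃                      
▓▓██░░▒▒  ██ ┃                      
▓▓██░░▒▒  ██ ┃                      
▒▒▓▓██▓▓░░██ ┃                      


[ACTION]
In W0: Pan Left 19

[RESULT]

  ┏━━━━━━━━━━━━━━━━━━━━━━━━━━━━━━━━┓
  ┃ MapNavigator                   ┃
  ┠────────────────────────────────┨
  ┃ .═...#.....♣...................┃
  ┃ .═..##♣..........^.^...........┃
  ┃ .....♣═════════════════════....┃
  ┃ .═.....♣...♣...................┃
  ┃ .═................^............┃
  ┃ .═....##.......@....~~~........┃
  ┃ .═....#......^......~~~~.......┃
  ┃ .═.........^^........~.........┃
  ┃ .═...........^........~........┃
━━┃ .═...........^.................┃
Vi┃ .═.............................┃
──┗━━━━━━━━━━━━━━━━━━━━━━━━━━━━━━━━┛
▒▒░░▓▓▒▒░░  ░┃                      
▒▒░░▓▓▒▒░░  ░┃                      
██▓▓    ▓▓██░┃                      
██▓▓    ▓▓██░┃                      
██  ▒▒▓▓▒▒▓▓█┃                      


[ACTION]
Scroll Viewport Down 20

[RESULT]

  ┃ .═..##♣..........^.^...........┃
  ┃ .....♣═════════════════════....┃
  ┃ .═.....♣...♣...................┃
  ┃ .═................^............┃
  ┃ .═....##.......@....~~~........┃
  ┃ .═....#......^......~~~~.......┃
  ┃ .═.........^^........~.........┃
  ┃ .═...........^........~........┃
━━┃ .═...........^.................┃
Vi┃ .═.............................┃
──┗━━━━━━━━━━━━━━━━━━━━━━━━━━━━━━━━┛
▒▒░░▓▓▒▒░░  ░┃                      
▒▒░░▓▓▒▒░░  ░┃                      
██▓▓    ▓▓██░┃                      
██▓▓    ▓▓██░┃                      
██  ▒▒▓▓▒▒▓▓█┃                      
██  ▒▒▓▓▒▒▓▓█┃                      
    ██░░▓▓██░┃                      
    ██░░▓▓██░┃                      
━━━━━━━━━━━━━┛                      


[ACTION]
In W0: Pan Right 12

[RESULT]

  ┃ .═..##♣..........^.^...........┃
  ┃ .....♣═════════════════════....┃
  ┃ .═.....♣...♣...................┃
  ┃ .═................^............┃
  ┃ .═....##.......@....~~~........┃
  ┃ .═....#......^......~~~~.......┃
  ┃ .═.........^^........~.........┃
  ┃ .═...........^........~........┃
━━┃ .═...........^.................┃
Vi┃ .═.............................┃
──┗━━━━━━━━━━━━━━━━━━━━━━━━━━━━━━━━┛
░░████▓▓▒▒▓▓ ┃                      
░░████▓▓▒▒▓▓ ┃                      
░░▒▒  ██    ▓┃                      
░░▒▒  ██    ▓┃                      
██▓▓░░██  ▓▓▓┃                      
██▓▓░░██  ▓▓▓┃                      
░░    ████▓▓▓┃                      
░░    ████▓▓▓┃                      
━━━━━━━━━━━━━┛                      


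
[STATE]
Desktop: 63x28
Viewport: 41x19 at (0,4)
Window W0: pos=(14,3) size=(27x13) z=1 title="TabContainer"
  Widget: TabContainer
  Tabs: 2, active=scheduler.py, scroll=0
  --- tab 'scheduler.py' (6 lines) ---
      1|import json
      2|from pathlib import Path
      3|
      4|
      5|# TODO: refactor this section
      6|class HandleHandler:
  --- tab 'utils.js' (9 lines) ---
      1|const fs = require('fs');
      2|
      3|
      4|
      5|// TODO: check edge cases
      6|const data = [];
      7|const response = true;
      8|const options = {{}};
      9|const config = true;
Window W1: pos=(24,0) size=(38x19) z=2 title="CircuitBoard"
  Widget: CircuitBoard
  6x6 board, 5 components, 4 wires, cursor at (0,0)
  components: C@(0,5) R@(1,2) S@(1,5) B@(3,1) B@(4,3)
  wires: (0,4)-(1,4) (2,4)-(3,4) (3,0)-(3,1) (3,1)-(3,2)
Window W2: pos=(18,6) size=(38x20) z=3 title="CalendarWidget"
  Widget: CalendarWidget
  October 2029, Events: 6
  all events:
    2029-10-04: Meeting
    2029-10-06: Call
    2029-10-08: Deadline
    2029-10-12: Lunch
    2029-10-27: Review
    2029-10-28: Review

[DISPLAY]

              ┃ TabConta┃0  [.]          
              ┠─────────┃                
              ┃[sc┏━━━━━━━━━━━━━━━━━━━━━━
              ┃───┃ CalendarWidget       
              ┃imp┠──────────────────────
              ┃fro┃            October 20
              ┃   ┃Mo Tu We Th Fr Sa Su  
              ┃   ┃ 1  2  3  4*  5  6*  7
              ┃# T┃ 8*  9 10 11 12* 13 14
              ┃cla┃15 16 17 18 19 20 21  
              ┃   ┃22 23 24 25 26 27* 28*
              ┗━━━┃29 30 31              
                  ┃                      
                  ┃                      
                  ┃                      
                  ┃                      
                  ┃                      
                  ┃                      
                  ┃                      


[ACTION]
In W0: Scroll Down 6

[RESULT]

              ┃ TabConta┃0  [.]          
              ┠─────────┃                
              ┃[sc┏━━━━━━━━━━━━━━━━━━━━━━
              ┃───┃ CalendarWidget       
              ┃cla┠──────────────────────
              ┃   ┃            October 20
              ┃   ┃Mo Tu We Th Fr Sa Su  
              ┃   ┃ 1  2  3  4*  5  6*  7
              ┃   ┃ 8*  9 10 11 12* 13 14
              ┃   ┃15 16 17 18 19 20 21  
              ┃   ┃22 23 24 25 26 27* 28*
              ┗━━━┃29 30 31              
                  ┃                      
                  ┃                      
                  ┃                      
                  ┃                      
                  ┃                      
                  ┃                      
                  ┃                      


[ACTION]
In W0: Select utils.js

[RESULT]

              ┃ TabConta┃0  [.]          
              ┠─────────┃                
              ┃ sc┏━━━━━━━━━━━━━━━━━━━━━━
              ┃───┃ CalendarWidget       
              ┃con┠──────────────────────
              ┃   ┃            October 20
              ┃   ┃Mo Tu We Th Fr Sa Su  
              ┃   ┃ 1  2  3  4*  5  6*  7
              ┃// ┃ 8*  9 10 11 12* 13 14
              ┃con┃15 16 17 18 19 20 21  
              ┃con┃22 23 24 25 26 27* 28*
              ┗━━━┃29 30 31              
                  ┃                      
                  ┃                      
                  ┃                      
                  ┃                      
                  ┃                      
                  ┃                      
                  ┃                      


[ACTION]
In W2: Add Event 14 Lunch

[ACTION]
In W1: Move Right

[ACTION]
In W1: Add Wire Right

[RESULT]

              ┃ TabConta┃0      [.]─ ·   
              ┠─────────┃                
              ┃ sc┏━━━━━━━━━━━━━━━━━━━━━━
              ┃───┃ CalendarWidget       
              ┃con┠──────────────────────
              ┃   ┃            October 20
              ┃   ┃Mo Tu We Th Fr Sa Su  
              ┃   ┃ 1  2  3  4*  5  6*  7
              ┃// ┃ 8*  9 10 11 12* 13 14
              ┃con┃15 16 17 18 19 20 21  
              ┃con┃22 23 24 25 26 27* 28*
              ┗━━━┃29 30 31              
                  ┃                      
                  ┃                      
                  ┃                      
                  ┃                      
                  ┃                      
                  ┃                      
                  ┃                      


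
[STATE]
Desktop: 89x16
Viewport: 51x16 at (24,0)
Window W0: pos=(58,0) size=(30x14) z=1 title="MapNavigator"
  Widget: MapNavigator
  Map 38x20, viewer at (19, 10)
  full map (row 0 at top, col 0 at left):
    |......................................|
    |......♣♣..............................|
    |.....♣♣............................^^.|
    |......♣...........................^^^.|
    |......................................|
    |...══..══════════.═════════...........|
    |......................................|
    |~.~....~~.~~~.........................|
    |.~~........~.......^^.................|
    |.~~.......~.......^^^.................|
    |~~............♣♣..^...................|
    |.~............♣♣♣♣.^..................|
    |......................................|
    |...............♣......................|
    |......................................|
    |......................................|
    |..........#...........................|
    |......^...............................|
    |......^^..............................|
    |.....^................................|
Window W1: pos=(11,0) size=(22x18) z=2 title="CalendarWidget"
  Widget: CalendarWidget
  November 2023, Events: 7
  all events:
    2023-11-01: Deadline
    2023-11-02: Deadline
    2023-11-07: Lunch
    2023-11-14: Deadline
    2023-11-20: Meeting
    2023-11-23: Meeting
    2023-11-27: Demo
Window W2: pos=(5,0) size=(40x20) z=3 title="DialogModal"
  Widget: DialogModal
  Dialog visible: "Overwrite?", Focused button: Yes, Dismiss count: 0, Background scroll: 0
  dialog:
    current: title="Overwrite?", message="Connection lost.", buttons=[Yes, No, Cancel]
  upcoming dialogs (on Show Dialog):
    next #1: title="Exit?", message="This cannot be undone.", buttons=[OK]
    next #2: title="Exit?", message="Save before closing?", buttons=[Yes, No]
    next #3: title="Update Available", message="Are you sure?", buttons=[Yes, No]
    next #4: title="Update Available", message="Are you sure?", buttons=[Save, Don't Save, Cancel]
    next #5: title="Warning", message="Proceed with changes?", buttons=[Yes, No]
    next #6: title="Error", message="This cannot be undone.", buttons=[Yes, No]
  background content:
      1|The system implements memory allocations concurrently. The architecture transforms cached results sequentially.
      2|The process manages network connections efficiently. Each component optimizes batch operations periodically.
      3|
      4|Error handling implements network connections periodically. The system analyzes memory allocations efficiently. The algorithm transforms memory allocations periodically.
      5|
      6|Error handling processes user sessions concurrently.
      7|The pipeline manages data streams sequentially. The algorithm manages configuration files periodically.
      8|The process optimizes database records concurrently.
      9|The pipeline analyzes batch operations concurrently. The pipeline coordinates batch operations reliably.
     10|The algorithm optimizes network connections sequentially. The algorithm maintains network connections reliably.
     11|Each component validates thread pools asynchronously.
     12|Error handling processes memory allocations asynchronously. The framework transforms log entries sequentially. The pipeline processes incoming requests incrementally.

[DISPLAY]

━━━━━━━━━━━━━━━━━━━━┓             ┏━━━━━━━━━━━━━━━━
                    ┃             ┃ MapNavigator   
────────────────────┨             ┠────────────────
nts memory allocatio┃             ┃..══════════.═══
s network connection┃             ┃................
                    ┃             ┃..~~.~~~........
lements network conn┃             ┃......~.......^^
                    ┃             ┃.....~.......^^^
───────────┐sessions┃             ┃.........♣♣..^@.
write?     │ams sequ┃             ┃.........♣♣♣♣.^.
ion lost.  │ records┃             ┃................
   Cancel  │erations┃             ┃..........♣.....
───────────┘k connec┃             ┃................
idates thread pools ┃             ┗━━━━━━━━━━━━━━━━
cesses memory alloca┃                              
                    ┃                              


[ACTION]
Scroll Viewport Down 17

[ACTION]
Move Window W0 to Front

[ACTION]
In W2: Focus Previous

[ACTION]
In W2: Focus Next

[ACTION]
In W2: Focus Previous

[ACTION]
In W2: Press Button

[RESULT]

━━━━━━━━━━━━━━━━━━━━┓             ┏━━━━━━━━━━━━━━━━
                    ┃             ┃ MapNavigator   
────────────────────┨             ┠────────────────
nts memory allocatio┃             ┃..══════════.═══
s network connection┃             ┃................
                    ┃             ┃..~~.~~~........
lements network conn┃             ┃......~.......^^
                    ┃             ┃.....~.......^^^
cesses user sessions┃             ┃.........♣♣..^@.
es data streams sequ┃             ┃.........♣♣♣♣.^.
zes database records┃             ┃................
zes batch operations┃             ┃..........♣.....
mizes network connec┃             ┃................
idates thread pools ┃             ┗━━━━━━━━━━━━━━━━
cesses memory alloca┃                              
                    ┃                              


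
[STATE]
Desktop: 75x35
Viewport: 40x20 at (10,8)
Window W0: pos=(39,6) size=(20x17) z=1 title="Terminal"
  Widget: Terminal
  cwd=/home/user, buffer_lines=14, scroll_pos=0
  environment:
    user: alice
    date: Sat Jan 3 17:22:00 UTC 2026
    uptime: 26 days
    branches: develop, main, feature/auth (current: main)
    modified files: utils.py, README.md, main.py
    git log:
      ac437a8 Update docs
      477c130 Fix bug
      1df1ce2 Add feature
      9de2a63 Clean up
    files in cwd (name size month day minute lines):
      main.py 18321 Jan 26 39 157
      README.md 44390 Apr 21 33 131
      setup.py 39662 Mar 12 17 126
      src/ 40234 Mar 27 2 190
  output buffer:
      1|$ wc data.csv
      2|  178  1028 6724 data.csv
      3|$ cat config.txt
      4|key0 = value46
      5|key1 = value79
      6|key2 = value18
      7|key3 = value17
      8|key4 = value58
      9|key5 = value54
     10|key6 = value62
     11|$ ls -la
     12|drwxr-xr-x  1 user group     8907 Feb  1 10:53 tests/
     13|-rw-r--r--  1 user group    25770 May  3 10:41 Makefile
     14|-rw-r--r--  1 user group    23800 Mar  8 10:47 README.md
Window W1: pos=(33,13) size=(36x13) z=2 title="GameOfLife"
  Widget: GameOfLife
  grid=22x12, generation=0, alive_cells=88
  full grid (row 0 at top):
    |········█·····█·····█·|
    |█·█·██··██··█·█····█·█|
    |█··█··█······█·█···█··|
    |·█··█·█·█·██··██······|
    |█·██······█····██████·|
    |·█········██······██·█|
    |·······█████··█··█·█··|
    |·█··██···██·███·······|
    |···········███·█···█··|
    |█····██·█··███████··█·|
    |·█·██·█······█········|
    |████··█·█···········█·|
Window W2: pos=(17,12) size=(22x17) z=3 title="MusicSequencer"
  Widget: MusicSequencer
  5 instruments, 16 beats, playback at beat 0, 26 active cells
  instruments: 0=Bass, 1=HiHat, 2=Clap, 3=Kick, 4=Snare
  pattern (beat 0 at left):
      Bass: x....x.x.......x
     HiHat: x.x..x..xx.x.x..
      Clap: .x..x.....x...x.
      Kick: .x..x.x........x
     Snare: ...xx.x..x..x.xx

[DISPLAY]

                             ┠──────────
                             ┃$ wc data.
                             ┃  178  102
                             ┃$ cat conf
       ┏━━━━━━━━━━━━━━━━━━━━┓┃key0 = val
       ┃ MusicSequencer     ┃━━━━━━━━━━━
       ┠────────────────────┨OfLife     
       ┃      ▼1234567890123┃───────────
       ┃  Bass█····█·█······┃0          
       ┃ HiHat█·█··█··██·█·█┃·█······█·█
       ┃  Clap·█··█·····█···┃·█·█·██··██
       ┃  Kick·█··█·█·······┃·····█····█
       ┃ Snare···██·█··█··█·┃·····██····
       ┃                    ┃··█████··█·
       ┃                    ┃█···██·███·
       ┃                    ┃······███·█
       ┃                    ┃██·█··█████
       ┃                    ┃━━━━━━━━━━━
       ┃                    ┃           
       ┃                    ┃           


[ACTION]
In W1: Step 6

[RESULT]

                             ┠──────────
                             ┃$ wc data.
                             ┃  178  102
                             ┃$ cat conf
       ┏━━━━━━━━━━━━━━━━━━━━┓┃key0 = val
       ┃ MusicSequencer     ┃━━━━━━━━━━━
       ┠────────────────────┨OfLife     
       ┃      ▼1234567890123┃───────────
       ┃  Bass█····█·█······┃6          
       ┃ HiHat█·█··█··██·█·█┃···█··██···
       ┃  Clap·█··█·····█···┃███·█······
       ┃  Kick·█··█·█·······┃·█··█··█···
       ┃ Snare···██·█··█··█·┃····██···█·
       ┃                    ┃···········
       ┃                    ┃···········
       ┃                    ┃···········
       ┃                    ┃██·········
       ┃                    ┃━━━━━━━━━━━
       ┃                    ┃           
       ┃                    ┃           


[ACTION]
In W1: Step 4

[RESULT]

                             ┠──────────
                             ┃$ wc data.
                             ┃  178  102
                             ┃$ cat conf
       ┏━━━━━━━━━━━━━━━━━━━━┓┃key0 = val
       ┃ MusicSequencer     ┃━━━━━━━━━━━
       ┠────────────────────┨OfLife     
       ┃      ▼1234567890123┃───────────
       ┃  Bass█····█·█······┃10         
       ┃ HiHat█·█··█··██·█·█┃·██········
       ┃  Clap·█··█·····█···┃·█···█·····
       ┃  Kick·█··█·█·······┃·····█·····
       ┃ Snare···██·█··█··█·┃█··········
       ┃                    ┃····█······
       ┃                    ┃···········
       ┃                    ┃█··········
       ┃                    ┃·█·········
       ┃                    ┃━━━━━━━━━━━
       ┃                    ┃           
       ┃                    ┃           


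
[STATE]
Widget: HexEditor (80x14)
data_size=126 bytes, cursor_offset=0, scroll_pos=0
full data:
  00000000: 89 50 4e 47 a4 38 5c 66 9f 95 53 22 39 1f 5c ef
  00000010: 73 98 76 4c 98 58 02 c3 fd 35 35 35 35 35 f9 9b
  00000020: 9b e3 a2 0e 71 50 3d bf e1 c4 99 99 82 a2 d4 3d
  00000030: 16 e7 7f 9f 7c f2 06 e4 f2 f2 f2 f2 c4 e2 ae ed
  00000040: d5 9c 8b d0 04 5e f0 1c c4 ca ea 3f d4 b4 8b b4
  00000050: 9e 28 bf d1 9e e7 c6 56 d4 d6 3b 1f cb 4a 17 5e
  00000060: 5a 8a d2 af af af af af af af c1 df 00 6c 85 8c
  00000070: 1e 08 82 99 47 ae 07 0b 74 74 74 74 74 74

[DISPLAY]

00000000  89 50 4e 47 a4 38 5c 66  9f 95 53 22 39 1f 5c ef  |.PNG.8\f..S"9.\.|  
00000010  73 98 76 4c 98 58 02 c3  fd 35 35 35 35 35 f9 9b  |s.vL.X...55555..|  
00000020  9b e3 a2 0e 71 50 3d bf  e1 c4 99 99 82 a2 d4 3d  |....qP=........=|  
00000030  16 e7 7f 9f 7c f2 06 e4  f2 f2 f2 f2 c4 e2 ae ed  |....|...........|  
00000040  d5 9c 8b d0 04 5e f0 1c  c4 ca ea 3f d4 b4 8b b4  |.....^.....?....|  
00000050  9e 28 bf d1 9e e7 c6 56  d4 d6 3b 1f cb 4a 17 5e  |.(.....V..;..J.^|  
00000060  5a 8a d2 af af af af af  af af c1 df 00 6c 85 8c  |Z............l..|  
00000070  1e 08 82 99 47 ae 07 0b  74 74 74 74 74 74        |....G...tttttt  |  
                                                                                
                                                                                
                                                                                
                                                                                
                                                                                
                                                                                


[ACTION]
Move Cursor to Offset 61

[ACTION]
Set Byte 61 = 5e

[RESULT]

00000000  89 50 4e 47 a4 38 5c 66  9f 95 53 22 39 1f 5c ef  |.PNG.8\f..S"9.\.|  
00000010  73 98 76 4c 98 58 02 c3  fd 35 35 35 35 35 f9 9b  |s.vL.X...55555..|  
00000020  9b e3 a2 0e 71 50 3d bf  e1 c4 99 99 82 a2 d4 3d  |....qP=........=|  
00000030  16 e7 7f 9f 7c f2 06 e4  f2 f2 f2 f2 c4 5E ae ed  |....|........^..|  
00000040  d5 9c 8b d0 04 5e f0 1c  c4 ca ea 3f d4 b4 8b b4  |.....^.....?....|  
00000050  9e 28 bf d1 9e e7 c6 56  d4 d6 3b 1f cb 4a 17 5e  |.(.....V..;..J.^|  
00000060  5a 8a d2 af af af af af  af af c1 df 00 6c 85 8c  |Z............l..|  
00000070  1e 08 82 99 47 ae 07 0b  74 74 74 74 74 74        |....G...tttttt  |  
                                                                                
                                                                                
                                                                                
                                                                                
                                                                                
                                                                                


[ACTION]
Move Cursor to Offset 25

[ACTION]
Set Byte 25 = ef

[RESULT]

00000000  89 50 4e 47 a4 38 5c 66  9f 95 53 22 39 1f 5c ef  |.PNG.8\f..S"9.\.|  
00000010  73 98 76 4c 98 58 02 c3  fd EF 35 35 35 35 f9 9b  |s.vL.X....5555..|  
00000020  9b e3 a2 0e 71 50 3d bf  e1 c4 99 99 82 a2 d4 3d  |....qP=........=|  
00000030  16 e7 7f 9f 7c f2 06 e4  f2 f2 f2 f2 c4 5e ae ed  |....|........^..|  
00000040  d5 9c 8b d0 04 5e f0 1c  c4 ca ea 3f d4 b4 8b b4  |.....^.....?....|  
00000050  9e 28 bf d1 9e e7 c6 56  d4 d6 3b 1f cb 4a 17 5e  |.(.....V..;..J.^|  
00000060  5a 8a d2 af af af af af  af af c1 df 00 6c 85 8c  |Z............l..|  
00000070  1e 08 82 99 47 ae 07 0b  74 74 74 74 74 74        |....G...tttttt  |  
                                                                                
                                                                                
                                                                                
                                                                                
                                                                                
                                                                                


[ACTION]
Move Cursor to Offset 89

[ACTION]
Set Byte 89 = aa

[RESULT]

00000000  89 50 4e 47 a4 38 5c 66  9f 95 53 22 39 1f 5c ef  |.PNG.8\f..S"9.\.|  
00000010  73 98 76 4c 98 58 02 c3  fd ef 35 35 35 35 f9 9b  |s.vL.X....5555..|  
00000020  9b e3 a2 0e 71 50 3d bf  e1 c4 99 99 82 a2 d4 3d  |....qP=........=|  
00000030  16 e7 7f 9f 7c f2 06 e4  f2 f2 f2 f2 c4 5e ae ed  |....|........^..|  
00000040  d5 9c 8b d0 04 5e f0 1c  c4 ca ea 3f d4 b4 8b b4  |.....^.....?....|  
00000050  9e 28 bf d1 9e e7 c6 56  d4 AA 3b 1f cb 4a 17 5e  |.(.....V..;..J.^|  
00000060  5a 8a d2 af af af af af  af af c1 df 00 6c 85 8c  |Z............l..|  
00000070  1e 08 82 99 47 ae 07 0b  74 74 74 74 74 74        |....G...tttttt  |  
                                                                                
                                                                                
                                                                                
                                                                                
                                                                                
                                                                                


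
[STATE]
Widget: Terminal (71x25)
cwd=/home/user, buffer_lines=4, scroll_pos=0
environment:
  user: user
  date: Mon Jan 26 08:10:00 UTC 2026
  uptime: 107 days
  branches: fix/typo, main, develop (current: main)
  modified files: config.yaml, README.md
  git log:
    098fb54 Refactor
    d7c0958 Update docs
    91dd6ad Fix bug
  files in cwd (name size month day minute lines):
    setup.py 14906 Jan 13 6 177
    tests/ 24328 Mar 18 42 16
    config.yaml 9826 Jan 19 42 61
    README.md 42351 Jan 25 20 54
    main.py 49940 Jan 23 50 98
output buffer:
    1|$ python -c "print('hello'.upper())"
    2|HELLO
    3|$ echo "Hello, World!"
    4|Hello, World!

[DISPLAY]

$ python -c "print('hello'.upper())"                                   
HELLO                                                                  
$ echo "Hello, World!"                                                 
Hello, World!                                                          
$ █                                                                    
                                                                       
                                                                       
                                                                       
                                                                       
                                                                       
                                                                       
                                                                       
                                                                       
                                                                       
                                                                       
                                                                       
                                                                       
                                                                       
                                                                       
                                                                       
                                                                       
                                                                       
                                                                       
                                                                       
                                                                       


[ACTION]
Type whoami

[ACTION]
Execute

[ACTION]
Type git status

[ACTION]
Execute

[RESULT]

$ python -c "print('hello'.upper())"                                   
HELLO                                                                  
$ echo "Hello, World!"                                                 
Hello, World!                                                          
$ whoami                                                               
user                                                                   
$ git status                                                           
On branch main                                                         
Changes not staged for commit:                                         
                                                                       
        modified:   config.yaml                                        
        modified:   README.md                                          
$ █                                                                    
                                                                       
                                                                       
                                                                       
                                                                       
                                                                       
                                                                       
                                                                       
                                                                       
                                                                       
                                                                       
                                                                       
                                                                       
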